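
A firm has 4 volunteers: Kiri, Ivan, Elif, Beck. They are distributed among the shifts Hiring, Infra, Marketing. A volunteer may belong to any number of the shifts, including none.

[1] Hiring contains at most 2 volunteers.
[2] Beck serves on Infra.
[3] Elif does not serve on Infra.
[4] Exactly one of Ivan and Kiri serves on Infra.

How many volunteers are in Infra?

2

From (2): Beck ∈ Infra.
From (3): Elif ∉ Infra.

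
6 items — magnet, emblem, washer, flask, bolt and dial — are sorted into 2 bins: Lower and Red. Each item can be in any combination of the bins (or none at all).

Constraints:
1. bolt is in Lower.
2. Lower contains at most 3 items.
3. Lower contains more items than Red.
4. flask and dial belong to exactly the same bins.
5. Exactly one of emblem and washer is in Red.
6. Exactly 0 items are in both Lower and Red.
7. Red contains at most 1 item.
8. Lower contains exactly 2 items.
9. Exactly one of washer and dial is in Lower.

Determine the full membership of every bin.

Lower = {bolt, washer}; Red = {emblem}

From (1): bolt ∈ Lower.
Suppose magnet ∈ Lower: no assignment then satisfies all the clues, so magnet ∉ Lower.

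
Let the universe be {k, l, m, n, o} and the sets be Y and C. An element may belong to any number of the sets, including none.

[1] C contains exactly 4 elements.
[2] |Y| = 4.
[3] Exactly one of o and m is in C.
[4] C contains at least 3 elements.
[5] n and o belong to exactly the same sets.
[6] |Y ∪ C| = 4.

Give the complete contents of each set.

Y = {k, l, n, o}; C = {k, l, n, o}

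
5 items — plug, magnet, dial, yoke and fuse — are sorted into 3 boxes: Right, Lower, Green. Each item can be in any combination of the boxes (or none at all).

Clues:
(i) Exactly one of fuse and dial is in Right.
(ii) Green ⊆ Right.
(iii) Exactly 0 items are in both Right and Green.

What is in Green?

Green = {}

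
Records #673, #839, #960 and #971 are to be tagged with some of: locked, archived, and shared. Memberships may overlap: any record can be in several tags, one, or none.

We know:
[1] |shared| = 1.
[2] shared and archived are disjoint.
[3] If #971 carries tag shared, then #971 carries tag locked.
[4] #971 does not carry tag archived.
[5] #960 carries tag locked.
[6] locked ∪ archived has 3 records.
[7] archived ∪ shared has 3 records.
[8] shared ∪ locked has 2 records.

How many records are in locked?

2

From (4): #971 ∉ archived.
From (5): #960 ∈ locked.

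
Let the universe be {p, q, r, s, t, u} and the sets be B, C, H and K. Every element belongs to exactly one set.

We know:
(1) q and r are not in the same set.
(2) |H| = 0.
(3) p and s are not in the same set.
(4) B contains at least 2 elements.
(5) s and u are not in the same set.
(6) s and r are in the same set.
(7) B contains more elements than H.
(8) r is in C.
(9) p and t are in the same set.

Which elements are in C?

C = {r, s}

From (8): r ∈ C.
(1): q ∉ C.
(2): H already has 0, so the rest are out.
(6): s matches r: s ∉ B.
(6): s matches r: s ∈ C.
(3): p ∉ C.
(5): u ∉ C.
(9): t matches p: t ∉ C.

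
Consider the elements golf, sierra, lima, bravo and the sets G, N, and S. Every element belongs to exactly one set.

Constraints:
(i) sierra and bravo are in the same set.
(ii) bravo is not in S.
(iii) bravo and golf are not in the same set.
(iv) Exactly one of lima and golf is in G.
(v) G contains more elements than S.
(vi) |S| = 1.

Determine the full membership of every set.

From (ii): bravo ∉ S.
(i): sierra matches bravo: sierra ∉ S.
Suppose golf ∈ G: no assignment then satisfies all the clues, so golf ∉ G.

G = {bravo, lima, sierra}; N = {}; S = {golf}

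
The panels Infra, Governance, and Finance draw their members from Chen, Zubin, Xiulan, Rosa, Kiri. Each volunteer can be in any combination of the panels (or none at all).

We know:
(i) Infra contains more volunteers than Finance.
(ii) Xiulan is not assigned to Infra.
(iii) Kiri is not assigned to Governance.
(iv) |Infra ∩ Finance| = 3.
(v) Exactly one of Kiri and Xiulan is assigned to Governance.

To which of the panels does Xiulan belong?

From (ii): Xiulan ∉ Infra.
From (iii): Kiri ∉ Governance.
(v) (exactly one): Xiulan ∈ Governance.
Suppose Xiulan ∈ Finance: no assignment then satisfies all the clues, so Xiulan ∉ Finance.

Xiulan: Governance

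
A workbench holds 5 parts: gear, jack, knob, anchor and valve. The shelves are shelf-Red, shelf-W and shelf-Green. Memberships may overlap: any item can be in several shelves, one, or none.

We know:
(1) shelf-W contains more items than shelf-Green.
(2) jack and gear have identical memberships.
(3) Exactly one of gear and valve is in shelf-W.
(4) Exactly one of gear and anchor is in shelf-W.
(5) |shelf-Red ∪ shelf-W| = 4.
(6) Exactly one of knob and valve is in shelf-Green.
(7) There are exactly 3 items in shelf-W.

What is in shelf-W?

shelf-W = {gear, jack, knob}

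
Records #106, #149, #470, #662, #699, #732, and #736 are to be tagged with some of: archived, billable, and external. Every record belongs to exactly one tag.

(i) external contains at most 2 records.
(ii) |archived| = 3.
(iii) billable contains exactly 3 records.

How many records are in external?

1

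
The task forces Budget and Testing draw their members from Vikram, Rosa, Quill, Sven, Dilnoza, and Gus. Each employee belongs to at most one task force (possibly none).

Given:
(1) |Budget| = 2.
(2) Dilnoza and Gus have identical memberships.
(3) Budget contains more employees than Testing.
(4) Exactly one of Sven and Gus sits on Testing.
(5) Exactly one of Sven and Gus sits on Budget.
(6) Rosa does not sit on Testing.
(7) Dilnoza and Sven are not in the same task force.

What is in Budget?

Budget = {Dilnoza, Gus}

From (6): Rosa ∉ Testing.
Suppose Vikram ∈ Budget: no assignment then satisfies all the clues, so Vikram ∉ Budget.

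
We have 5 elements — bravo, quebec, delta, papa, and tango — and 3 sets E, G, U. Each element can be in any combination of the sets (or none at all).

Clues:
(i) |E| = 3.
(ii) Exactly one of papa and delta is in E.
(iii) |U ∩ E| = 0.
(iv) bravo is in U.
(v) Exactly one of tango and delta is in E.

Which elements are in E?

E = {papa, quebec, tango}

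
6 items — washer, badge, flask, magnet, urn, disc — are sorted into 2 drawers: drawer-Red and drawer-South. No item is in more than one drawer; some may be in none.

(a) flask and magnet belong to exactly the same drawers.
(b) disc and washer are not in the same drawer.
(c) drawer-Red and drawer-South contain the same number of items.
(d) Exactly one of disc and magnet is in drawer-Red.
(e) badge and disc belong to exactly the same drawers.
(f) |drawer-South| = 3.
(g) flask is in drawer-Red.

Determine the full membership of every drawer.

drawer-Red = {flask, magnet, washer}; drawer-South = {badge, disc, urn}

From (g): flask ∈ drawer-Red.
(a): magnet matches flask: magnet ∈ drawer-Red.
(d) (exactly one): disc ∉ drawer-Red.
(e): badge matches disc: badge ∉ drawer-Red.
Suppose washer ∉ drawer-Red: no assignment then satisfies all the clues, so washer ∈ drawer-Red.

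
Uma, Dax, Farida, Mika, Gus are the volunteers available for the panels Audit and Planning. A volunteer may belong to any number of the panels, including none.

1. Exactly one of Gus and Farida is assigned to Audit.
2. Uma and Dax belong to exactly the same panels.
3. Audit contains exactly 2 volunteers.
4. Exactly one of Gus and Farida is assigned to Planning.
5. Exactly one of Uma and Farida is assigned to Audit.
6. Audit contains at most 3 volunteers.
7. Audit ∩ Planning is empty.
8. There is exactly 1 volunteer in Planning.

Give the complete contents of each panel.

Audit = {Farida, Mika}; Planning = {Gus}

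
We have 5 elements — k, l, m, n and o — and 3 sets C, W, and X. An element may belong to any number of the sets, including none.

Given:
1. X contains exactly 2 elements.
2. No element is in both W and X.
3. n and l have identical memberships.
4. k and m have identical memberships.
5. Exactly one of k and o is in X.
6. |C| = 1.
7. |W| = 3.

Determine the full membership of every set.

C = {o}; W = {l, n, o}; X = {k, m}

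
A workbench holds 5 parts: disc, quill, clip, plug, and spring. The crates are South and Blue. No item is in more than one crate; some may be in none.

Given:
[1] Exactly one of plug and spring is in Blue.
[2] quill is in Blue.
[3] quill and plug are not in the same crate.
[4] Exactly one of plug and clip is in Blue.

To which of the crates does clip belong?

clip: Blue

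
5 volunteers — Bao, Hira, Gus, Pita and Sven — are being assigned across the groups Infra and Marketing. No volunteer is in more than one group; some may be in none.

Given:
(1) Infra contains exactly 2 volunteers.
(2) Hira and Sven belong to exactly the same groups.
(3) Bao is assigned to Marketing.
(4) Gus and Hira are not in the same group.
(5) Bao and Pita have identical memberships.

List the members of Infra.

Infra = {Hira, Sven}

From (3): Bao ∈ Marketing.
(5): Pita matches Bao: Pita ∉ Infra.
(5): Pita matches Bao: Pita ∈ Marketing.
Suppose Hira ∉ Infra: no assignment then satisfies all the clues, so Hira ∈ Infra.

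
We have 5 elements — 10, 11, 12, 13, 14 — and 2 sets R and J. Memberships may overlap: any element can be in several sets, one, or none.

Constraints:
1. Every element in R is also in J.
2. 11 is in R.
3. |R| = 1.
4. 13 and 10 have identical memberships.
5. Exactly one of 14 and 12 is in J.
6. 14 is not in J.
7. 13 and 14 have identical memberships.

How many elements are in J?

From (2): 11 ∈ R.
From (6): 14 ∉ J.
(1) with 11 ∈ R: 11 ∈ J.
(1) contrapositive: 14 ∉ R.
(3): R already has 1, so the rest are out.
(5) (exactly one): 12 ∈ J.
(7): 13 matches 14: 13 ∉ J.
(4): 10 matches 13: 10 ∉ J.

2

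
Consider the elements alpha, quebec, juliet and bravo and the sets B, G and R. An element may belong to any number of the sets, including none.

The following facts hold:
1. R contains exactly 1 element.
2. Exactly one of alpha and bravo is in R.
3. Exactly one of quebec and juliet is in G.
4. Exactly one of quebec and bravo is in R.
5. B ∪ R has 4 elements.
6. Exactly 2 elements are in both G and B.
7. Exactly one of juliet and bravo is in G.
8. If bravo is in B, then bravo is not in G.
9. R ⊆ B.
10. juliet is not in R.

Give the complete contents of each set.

B = {alpha, bravo, juliet, quebec}; G = {alpha, juliet}; R = {bravo}

From (10): juliet ∉ R.
Suppose alpha ∉ B: no assignment then satisfies all the clues, so alpha ∈ B.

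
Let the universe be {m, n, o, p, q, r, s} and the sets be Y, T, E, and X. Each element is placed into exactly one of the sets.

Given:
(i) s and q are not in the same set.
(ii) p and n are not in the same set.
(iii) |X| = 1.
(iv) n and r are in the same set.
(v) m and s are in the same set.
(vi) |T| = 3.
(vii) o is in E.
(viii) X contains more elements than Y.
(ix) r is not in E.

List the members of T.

T = {n, q, r}

From (vii): o ∈ E.
From (ix): r ∉ E.
(iv): n matches r: n ∉ E.
Suppose m ∈ T: no assignment then satisfies all the clues, so m ∉ T.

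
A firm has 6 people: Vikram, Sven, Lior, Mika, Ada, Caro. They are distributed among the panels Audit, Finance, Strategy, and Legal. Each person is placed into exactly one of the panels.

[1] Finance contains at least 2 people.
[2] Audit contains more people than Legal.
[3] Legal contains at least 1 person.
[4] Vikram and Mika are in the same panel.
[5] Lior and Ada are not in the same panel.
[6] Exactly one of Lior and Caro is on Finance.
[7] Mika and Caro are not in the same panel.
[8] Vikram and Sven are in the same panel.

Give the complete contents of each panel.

Audit = {Mika, Sven, Vikram}; Finance = {Ada, Caro}; Strategy = {}; Legal = {Lior}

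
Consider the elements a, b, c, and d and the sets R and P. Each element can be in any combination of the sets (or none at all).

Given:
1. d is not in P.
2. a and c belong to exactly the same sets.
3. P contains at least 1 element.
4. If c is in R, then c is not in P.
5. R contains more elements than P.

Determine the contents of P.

P = {b}

From (1): d ∉ P.
Suppose a ∈ P: no assignment then satisfies all the clues, so a ∉ P.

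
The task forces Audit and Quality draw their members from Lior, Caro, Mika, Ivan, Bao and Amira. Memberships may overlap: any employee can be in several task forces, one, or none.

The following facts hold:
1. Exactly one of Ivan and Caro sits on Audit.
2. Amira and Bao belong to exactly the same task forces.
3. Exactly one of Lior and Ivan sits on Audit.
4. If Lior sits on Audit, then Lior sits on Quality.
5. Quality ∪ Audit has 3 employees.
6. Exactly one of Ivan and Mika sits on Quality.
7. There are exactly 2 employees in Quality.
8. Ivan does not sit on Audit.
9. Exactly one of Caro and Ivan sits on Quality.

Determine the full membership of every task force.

From (8): Ivan ∉ Audit.
(1) (exactly one): Caro ∈ Audit.
(3) (exactly one): Lior ∈ Audit.
(4): Lior ∈ Quality.
Suppose Caro ∈ Quality: no assignment then satisfies all the clues, so Caro ∉ Quality.

Audit = {Caro, Lior}; Quality = {Ivan, Lior}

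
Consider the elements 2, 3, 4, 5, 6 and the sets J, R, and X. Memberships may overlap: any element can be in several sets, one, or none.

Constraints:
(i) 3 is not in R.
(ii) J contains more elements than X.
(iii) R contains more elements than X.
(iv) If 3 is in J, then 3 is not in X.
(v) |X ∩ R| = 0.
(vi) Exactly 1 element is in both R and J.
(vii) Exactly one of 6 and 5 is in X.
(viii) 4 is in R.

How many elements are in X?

1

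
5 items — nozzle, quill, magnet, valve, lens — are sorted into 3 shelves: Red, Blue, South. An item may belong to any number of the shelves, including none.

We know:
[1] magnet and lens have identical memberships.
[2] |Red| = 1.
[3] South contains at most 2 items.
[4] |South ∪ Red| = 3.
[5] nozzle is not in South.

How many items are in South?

2

From (5): nozzle ∉ South.
Suppose magnet ∈ Red: no assignment then satisfies all the clues, so magnet ∉ Red.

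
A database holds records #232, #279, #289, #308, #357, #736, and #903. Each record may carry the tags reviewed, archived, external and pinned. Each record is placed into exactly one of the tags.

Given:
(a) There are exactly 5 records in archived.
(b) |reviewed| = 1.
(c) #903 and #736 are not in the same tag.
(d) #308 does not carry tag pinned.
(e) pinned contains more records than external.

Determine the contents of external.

external = {}

From (d): #308 ∉ pinned.
Suppose #232 ∈ external: no assignment then satisfies all the clues, so #232 ∉ external.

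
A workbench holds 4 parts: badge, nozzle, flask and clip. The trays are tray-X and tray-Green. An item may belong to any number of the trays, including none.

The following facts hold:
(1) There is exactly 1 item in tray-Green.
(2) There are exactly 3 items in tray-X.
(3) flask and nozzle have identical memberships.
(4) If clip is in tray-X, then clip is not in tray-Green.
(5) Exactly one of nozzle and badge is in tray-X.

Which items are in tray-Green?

tray-Green = {badge}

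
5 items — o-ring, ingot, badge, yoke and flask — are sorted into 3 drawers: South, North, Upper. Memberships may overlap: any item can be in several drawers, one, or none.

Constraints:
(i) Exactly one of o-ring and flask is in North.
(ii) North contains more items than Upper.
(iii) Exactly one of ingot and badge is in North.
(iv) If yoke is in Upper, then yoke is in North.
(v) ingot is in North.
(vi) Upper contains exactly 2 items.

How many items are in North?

3

From (v): ingot ∈ North.
(iii) (exactly one): badge ∉ North.
Suppose yoke ∉ North: no assignment then satisfies all the clues, so yoke ∈ North.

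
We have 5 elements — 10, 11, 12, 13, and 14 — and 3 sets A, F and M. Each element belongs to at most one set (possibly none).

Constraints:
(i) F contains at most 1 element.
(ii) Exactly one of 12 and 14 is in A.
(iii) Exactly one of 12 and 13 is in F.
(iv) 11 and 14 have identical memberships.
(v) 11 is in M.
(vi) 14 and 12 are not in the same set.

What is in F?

F = {13}

From (v): 11 ∈ M.
(iv): 14 matches 11: 14 ∉ A.
(iv): 14 matches 11: 14 ∉ F.
(iv): 14 matches 11: 14 ∈ M.
(vi): 12 ∉ M.
(ii) (exactly one): 12 ∈ A.
(iii) (exactly one): 13 ∈ F.
(i): F already has 1, so the rest are out.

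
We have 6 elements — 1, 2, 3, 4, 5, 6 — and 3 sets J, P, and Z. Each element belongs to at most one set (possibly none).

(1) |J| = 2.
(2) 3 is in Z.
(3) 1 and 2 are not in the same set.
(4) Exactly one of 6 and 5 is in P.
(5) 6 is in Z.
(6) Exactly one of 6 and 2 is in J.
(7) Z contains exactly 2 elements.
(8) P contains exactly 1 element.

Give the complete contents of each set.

From (2): 3 ∈ Z.
From (5): 6 ∈ Z.
(4) (exactly one): 5 ∈ P.
(6) (exactly one): 2 ∈ J.
(7): Z already has 2, so the rest are out.
(8): P already has 1, so the rest are out.
(3): 1 ∉ J.
(1): only 2 candidates remain for J, so all are in.

J = {2, 4}; P = {5}; Z = {3, 6}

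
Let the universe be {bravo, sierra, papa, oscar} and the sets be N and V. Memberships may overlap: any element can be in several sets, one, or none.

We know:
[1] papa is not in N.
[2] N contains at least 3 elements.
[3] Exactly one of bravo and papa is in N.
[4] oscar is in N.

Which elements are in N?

N = {bravo, oscar, sierra}

From (1): papa ∉ N.
From (4): oscar ∈ N.
(2): only 3 candidates remain for N, so all are in.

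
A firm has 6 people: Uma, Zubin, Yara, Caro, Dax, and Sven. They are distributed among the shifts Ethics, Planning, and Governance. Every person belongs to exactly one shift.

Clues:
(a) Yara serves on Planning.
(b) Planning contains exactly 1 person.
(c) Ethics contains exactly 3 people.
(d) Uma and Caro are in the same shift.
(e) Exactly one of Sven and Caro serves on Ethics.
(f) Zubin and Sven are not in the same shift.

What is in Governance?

Governance = {Dax, Sven}

From (a): Yara ∈ Planning.
(b): Planning already has 1, so the rest are out.
Suppose Uma ∈ Governance: no assignment then satisfies all the clues, so Uma ∉ Governance.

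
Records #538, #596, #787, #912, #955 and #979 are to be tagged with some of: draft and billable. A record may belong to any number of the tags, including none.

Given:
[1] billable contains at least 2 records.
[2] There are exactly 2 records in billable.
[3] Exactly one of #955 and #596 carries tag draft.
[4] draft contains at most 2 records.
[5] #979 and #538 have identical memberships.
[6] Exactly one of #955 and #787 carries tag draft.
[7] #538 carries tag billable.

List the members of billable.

billable = {#538, #979}

From (7): #538 ∈ billable.
(5): #979 matches #538: #979 ∈ billable.
(2): billable already has 2, so the rest are out.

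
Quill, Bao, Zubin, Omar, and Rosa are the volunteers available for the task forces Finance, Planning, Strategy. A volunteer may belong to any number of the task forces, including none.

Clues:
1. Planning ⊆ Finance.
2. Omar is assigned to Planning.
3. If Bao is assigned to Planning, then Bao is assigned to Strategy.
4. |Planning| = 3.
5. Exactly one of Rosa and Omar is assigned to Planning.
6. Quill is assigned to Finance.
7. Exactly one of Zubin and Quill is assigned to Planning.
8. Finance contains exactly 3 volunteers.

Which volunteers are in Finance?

Finance = {Bao, Omar, Quill}

From (2): Omar ∈ Planning.
From (6): Quill ∈ Finance.
(1) with Omar ∈ Planning: Omar ∈ Finance.
(5) (exactly one): Rosa ∉ Planning.
Suppose Bao ∉ Finance: no assignment then satisfies all the clues, so Bao ∈ Finance.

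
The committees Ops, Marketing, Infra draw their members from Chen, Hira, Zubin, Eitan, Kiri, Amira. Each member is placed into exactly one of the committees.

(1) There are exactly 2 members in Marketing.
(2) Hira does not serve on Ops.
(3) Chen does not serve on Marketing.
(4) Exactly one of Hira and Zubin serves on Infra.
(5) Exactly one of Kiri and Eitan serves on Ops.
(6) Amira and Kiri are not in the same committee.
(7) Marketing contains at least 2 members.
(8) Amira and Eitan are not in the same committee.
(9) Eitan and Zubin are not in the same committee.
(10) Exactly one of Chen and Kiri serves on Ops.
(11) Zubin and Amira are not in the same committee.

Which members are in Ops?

Ops = {Chen, Eitan}

From (2): Hira ∉ Ops.
From (3): Chen ∉ Marketing.
Suppose Chen ∉ Ops: no assignment then satisfies all the clues, so Chen ∈ Ops.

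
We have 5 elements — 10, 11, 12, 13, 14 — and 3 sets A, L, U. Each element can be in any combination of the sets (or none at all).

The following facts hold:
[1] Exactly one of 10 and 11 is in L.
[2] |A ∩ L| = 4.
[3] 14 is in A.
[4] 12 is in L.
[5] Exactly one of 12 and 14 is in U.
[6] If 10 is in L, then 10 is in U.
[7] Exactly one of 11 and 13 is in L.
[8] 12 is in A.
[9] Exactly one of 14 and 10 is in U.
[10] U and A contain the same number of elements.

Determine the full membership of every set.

A = {10, 12, 13, 14}; L = {10, 12, 13, 14}; U = {10, 11, 12, 13}

From (3): 14 ∈ A.
From (4): 12 ∈ L.
From (8): 12 ∈ A.
Suppose 10 ∉ A: no assignment then satisfies all the clues, so 10 ∈ A.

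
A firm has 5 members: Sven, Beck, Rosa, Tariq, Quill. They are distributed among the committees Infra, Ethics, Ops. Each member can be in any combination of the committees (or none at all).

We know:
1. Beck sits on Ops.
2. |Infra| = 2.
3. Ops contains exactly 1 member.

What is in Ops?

From (1): Beck ∈ Ops.
(3): Ops already has 1, so the rest are out.

Ops = {Beck}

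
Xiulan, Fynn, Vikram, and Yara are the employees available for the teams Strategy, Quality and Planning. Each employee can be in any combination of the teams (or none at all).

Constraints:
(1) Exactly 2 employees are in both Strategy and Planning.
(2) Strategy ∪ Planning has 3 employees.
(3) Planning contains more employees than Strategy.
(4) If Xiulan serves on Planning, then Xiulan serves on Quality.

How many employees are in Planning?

3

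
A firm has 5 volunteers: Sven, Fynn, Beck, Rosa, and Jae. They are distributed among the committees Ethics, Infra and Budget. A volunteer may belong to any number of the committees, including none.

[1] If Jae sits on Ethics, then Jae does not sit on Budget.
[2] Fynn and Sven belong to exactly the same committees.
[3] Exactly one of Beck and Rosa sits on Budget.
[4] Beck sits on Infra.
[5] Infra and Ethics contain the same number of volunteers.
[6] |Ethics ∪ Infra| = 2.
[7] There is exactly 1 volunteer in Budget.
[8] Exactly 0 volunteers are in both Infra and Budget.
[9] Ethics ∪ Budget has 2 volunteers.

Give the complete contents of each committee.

Ethics = {Jae}; Infra = {Beck}; Budget = {Rosa}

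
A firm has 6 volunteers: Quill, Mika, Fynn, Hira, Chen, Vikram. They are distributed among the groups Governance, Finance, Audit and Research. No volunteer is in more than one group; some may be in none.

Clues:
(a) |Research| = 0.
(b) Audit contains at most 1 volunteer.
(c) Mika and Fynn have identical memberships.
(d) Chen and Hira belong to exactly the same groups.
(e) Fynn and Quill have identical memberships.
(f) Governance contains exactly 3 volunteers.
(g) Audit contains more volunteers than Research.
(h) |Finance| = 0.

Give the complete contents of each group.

Governance = {Fynn, Mika, Quill}; Finance = {}; Audit = {Vikram}; Research = {}

(a): Research already has 0, so the rest are out.
(h): Finance already has 0, so the rest are out.
Suppose Quill ∉ Governance: no assignment then satisfies all the clues, so Quill ∈ Governance.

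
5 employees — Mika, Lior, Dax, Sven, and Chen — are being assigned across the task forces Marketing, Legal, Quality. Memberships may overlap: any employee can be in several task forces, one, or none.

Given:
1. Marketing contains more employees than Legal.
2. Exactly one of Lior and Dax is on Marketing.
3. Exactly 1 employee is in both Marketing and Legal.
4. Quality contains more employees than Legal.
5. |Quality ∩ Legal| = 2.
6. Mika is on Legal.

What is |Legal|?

2

From (6): Mika ∈ Legal.
Suppose Mika ∉ Quality: no assignment then satisfies all the clues, so Mika ∈ Quality.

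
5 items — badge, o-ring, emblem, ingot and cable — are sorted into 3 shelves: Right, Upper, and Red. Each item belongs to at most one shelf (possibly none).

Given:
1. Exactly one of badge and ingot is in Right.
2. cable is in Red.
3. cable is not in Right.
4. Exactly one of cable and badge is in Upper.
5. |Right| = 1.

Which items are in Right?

From (2): cable ∈ Red.
(4) (exactly one): badge ∈ Upper.
(1) (exactly one): ingot ∈ Right.
(5): Right already has 1, so the rest are out.

Right = {ingot}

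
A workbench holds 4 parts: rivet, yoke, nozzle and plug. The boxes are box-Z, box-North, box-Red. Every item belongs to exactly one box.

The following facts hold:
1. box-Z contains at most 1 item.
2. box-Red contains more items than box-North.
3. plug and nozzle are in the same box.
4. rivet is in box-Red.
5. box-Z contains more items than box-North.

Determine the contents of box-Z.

box-Z = {yoke}

From (4): rivet ∈ box-Red.
Suppose yoke ∉ box-Z: no assignment then satisfies all the clues, so yoke ∈ box-Z.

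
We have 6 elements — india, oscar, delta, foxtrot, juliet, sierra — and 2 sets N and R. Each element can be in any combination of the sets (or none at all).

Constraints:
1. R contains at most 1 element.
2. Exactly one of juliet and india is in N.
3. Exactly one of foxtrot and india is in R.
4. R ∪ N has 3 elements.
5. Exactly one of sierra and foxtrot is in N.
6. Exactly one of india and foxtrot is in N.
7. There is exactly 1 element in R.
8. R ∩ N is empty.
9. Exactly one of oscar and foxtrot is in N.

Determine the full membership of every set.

N = {foxtrot, juliet}; R = {india}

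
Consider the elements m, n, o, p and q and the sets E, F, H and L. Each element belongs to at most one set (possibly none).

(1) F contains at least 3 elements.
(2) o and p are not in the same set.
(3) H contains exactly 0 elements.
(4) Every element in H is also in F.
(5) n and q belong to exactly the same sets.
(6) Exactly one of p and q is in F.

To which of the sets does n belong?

n: F

(3): H already has 0, so the rest are out.
Suppose n ∈ E: no assignment then satisfies all the clues, so n ∉ E.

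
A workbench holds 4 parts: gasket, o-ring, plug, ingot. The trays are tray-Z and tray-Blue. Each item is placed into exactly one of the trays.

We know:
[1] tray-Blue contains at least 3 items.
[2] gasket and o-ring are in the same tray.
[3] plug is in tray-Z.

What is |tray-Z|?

From (3): plug ∈ tray-Z.
(1): only 3 candidates remain for tray-Blue, so all are in.

1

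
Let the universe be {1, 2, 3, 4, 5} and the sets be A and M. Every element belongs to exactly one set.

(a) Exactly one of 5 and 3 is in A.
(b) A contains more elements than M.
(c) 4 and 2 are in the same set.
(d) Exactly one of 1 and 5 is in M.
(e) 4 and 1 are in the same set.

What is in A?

A = {1, 2, 3, 4}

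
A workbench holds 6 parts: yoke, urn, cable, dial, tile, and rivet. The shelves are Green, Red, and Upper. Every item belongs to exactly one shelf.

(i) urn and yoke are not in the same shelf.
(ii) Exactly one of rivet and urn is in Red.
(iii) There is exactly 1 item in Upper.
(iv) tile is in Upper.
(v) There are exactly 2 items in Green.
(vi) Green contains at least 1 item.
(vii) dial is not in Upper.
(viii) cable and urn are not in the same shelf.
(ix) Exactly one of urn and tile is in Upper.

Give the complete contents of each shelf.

Green = {dial, urn}; Red = {cable, rivet, yoke}; Upper = {tile}

From (iv): tile ∈ Upper.
From (vii): dial ∉ Upper.
(iii): Upper already has 1, so the rest are out.
Suppose yoke ∈ Green: no assignment then satisfies all the clues, so yoke ∉ Green.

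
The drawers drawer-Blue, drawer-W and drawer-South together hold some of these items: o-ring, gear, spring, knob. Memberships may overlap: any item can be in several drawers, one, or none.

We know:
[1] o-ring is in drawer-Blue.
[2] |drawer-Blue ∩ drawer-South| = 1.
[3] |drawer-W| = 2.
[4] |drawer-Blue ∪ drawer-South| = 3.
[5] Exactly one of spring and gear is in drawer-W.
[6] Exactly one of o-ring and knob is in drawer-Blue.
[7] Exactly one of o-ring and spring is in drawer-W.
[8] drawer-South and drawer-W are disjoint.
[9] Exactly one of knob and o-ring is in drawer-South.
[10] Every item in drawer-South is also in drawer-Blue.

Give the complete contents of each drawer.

drawer-Blue = {gear, o-ring, spring}; drawer-W = {knob, spring}; drawer-South = {o-ring}

From (1): o-ring ∈ drawer-Blue.
(6) (exactly one): knob ∉ drawer-Blue.
(10) contrapositive: knob ∉ drawer-South.
(9) (exactly one): o-ring ∈ drawer-South.
(8) (disjoint): o-ring ∉ drawer-W.
(7) (exactly one): spring ∈ drawer-W.
(8) (disjoint): spring ∉ drawer-South.
(5) (exactly one): gear ∉ drawer-W.
(3): only 2 candidates remain for drawer-W, so all are in.
Suppose gear ∉ drawer-Blue: no assignment then satisfies all the clues, so gear ∈ drawer-Blue.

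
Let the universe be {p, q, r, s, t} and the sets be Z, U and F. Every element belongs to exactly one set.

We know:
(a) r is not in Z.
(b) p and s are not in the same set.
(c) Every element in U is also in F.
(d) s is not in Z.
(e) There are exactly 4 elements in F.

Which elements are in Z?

Z = {p}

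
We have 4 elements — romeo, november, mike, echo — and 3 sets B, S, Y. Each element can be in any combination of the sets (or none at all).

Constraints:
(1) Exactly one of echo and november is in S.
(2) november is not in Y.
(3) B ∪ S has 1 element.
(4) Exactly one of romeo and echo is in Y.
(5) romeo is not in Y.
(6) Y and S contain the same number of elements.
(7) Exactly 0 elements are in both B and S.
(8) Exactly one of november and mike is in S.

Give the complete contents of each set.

B = {}; S = {november}; Y = {echo}

From (2): november ∉ Y.
From (5): romeo ∉ Y.
(4) (exactly one): echo ∈ Y.
Suppose romeo ∈ B: no assignment then satisfies all the clues, so romeo ∉ B.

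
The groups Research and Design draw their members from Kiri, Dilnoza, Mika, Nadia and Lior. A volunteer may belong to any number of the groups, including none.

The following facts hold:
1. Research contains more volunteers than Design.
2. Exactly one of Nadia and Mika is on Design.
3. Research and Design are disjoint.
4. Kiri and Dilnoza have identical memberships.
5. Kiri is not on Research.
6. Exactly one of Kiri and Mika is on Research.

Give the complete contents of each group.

Research = {Lior, Mika}; Design = {Nadia}

From (5): Kiri ∉ Research.
(4): Dilnoza matches Kiri: Dilnoza ∉ Research.
(6) (exactly one): Mika ∈ Research.
(3) (disjoint): Mika ∉ Design.
(2) (exactly one): Nadia ∈ Design.
(3) (disjoint): Nadia ∉ Research.
Suppose Kiri ∈ Design: no assignment then satisfies all the clues, so Kiri ∉ Design.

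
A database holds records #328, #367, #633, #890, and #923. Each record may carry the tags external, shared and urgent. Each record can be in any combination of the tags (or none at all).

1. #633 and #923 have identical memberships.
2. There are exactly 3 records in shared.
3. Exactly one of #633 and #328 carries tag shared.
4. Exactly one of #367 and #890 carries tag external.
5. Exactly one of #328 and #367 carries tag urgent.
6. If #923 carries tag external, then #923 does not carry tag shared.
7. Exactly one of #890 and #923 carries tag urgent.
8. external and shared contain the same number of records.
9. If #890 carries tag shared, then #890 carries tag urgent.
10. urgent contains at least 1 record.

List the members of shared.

shared = {#328, #367, #890}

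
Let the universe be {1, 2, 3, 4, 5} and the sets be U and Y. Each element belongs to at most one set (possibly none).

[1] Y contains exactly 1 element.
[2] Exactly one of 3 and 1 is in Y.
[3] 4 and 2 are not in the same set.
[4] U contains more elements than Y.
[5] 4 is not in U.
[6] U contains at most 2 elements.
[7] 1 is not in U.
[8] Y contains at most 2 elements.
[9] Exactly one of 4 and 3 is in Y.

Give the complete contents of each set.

U = {2, 5}; Y = {3}

From (5): 4 ∉ U.
From (7): 1 ∉ U.
Suppose 1 ∈ Y: no assignment then satisfies all the clues, so 1 ∉ Y.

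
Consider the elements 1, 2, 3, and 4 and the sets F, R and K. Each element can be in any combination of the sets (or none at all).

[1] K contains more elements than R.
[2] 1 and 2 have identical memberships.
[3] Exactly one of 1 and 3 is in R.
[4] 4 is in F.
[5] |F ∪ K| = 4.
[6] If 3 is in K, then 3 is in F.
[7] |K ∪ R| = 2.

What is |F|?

4

From (4): 4 ∈ F.
Suppose 1 ∉ F: no assignment then satisfies all the clues, so 1 ∈ F.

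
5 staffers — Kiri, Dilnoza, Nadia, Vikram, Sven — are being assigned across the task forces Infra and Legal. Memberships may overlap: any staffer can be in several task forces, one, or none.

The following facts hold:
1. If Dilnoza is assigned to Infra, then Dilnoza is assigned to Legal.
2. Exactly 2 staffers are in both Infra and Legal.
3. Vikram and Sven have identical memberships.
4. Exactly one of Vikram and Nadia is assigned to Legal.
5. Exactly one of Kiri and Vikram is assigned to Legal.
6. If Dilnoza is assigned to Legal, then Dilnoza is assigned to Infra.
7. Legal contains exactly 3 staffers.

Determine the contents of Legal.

Legal = {Dilnoza, Kiri, Nadia}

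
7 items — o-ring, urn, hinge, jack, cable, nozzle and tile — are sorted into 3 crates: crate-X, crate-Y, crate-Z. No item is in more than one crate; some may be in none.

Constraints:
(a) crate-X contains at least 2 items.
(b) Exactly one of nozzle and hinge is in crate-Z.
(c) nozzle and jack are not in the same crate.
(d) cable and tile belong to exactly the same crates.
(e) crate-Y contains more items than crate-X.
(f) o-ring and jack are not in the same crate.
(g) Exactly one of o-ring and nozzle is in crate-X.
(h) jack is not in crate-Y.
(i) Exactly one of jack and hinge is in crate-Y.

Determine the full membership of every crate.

From (h): jack ∉ crate-Y.
(i) (exactly one): hinge ∈ crate-Y.
(b) (exactly one): nozzle ∈ crate-Z.
(c): jack ∉ crate-Z.
(g) (exactly one): o-ring ∈ crate-X.
(f): jack ∉ crate-X.
Suppose urn ∉ crate-X: no assignment then satisfies all the clues, so urn ∈ crate-X.

crate-X = {o-ring, urn}; crate-Y = {cable, hinge, tile}; crate-Z = {nozzle}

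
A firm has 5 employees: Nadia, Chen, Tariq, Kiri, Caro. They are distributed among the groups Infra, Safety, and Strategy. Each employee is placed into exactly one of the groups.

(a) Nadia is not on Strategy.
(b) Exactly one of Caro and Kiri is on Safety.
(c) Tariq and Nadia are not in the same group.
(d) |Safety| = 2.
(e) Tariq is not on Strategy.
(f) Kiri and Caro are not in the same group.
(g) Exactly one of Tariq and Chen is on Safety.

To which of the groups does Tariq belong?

Tariq: Safety

From (a): Nadia ∉ Strategy.
From (e): Tariq ∉ Strategy.
Suppose Tariq ∈ Infra: no assignment then satisfies all the clues, so Tariq ∉ Infra.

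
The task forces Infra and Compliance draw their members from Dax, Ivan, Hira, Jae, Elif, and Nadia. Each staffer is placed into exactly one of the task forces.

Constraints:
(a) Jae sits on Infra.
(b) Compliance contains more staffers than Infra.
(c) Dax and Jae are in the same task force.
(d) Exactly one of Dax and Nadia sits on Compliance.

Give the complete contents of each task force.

Infra = {Dax, Jae}; Compliance = {Elif, Hira, Ivan, Nadia}

From (a): Jae ∈ Infra.
(c): Dax matches Jae: Dax ∈ Infra.
(d) (exactly one): Nadia ∈ Compliance.
Suppose Ivan ∈ Infra: no assignment then satisfies all the clues, so Ivan ∉ Infra.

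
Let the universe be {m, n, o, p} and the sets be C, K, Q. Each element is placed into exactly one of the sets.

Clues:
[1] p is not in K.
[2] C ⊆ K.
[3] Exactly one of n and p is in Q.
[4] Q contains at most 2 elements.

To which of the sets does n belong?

From (1): p ∉ K.
(2) contrapositive: p ∉ C.
Only one set left: p ∈ Q.
(3) (exactly one): n ∉ Q.
Suppose n ∈ C: no assignment then satisfies all the clues, so n ∉ C.

n: K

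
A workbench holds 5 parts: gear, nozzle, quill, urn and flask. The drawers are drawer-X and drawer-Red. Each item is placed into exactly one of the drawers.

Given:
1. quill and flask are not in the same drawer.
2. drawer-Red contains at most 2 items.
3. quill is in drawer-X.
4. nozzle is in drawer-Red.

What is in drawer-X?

From (3): quill ∈ drawer-X.
From (4): nozzle ∈ drawer-Red.
(1): flask ∉ drawer-X.
Only one drawer left: flask ∈ drawer-Red.
(2): drawer-Red already has 2, so the rest are out.
Only one drawer left: gear ∈ drawer-X.
Only one drawer left: urn ∈ drawer-X.

drawer-X = {gear, quill, urn}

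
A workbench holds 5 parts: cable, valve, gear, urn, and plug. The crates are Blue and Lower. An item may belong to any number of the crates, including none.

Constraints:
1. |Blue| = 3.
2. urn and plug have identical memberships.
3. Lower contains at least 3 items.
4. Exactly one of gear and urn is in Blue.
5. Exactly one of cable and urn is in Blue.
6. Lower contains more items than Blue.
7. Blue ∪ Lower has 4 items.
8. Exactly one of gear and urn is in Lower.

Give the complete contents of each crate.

Blue = {plug, urn, valve}; Lower = {cable, plug, urn, valve}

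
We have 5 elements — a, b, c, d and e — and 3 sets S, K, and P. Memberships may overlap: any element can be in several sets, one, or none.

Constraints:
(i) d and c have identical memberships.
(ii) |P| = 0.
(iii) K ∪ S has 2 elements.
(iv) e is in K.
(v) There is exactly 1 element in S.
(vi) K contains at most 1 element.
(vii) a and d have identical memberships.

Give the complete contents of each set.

S = {b}; K = {e}; P = {}

From (iv): e ∈ K.
(ii): P already has 0, so the rest are out.
(vi): K already has 1, so the rest are out.
Suppose a ∈ S: no assignment then satisfies all the clues, so a ∉ S.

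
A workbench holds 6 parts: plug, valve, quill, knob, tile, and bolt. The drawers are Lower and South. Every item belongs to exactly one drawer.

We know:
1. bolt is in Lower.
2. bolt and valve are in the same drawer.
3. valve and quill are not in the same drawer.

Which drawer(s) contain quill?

From (1): bolt ∈ Lower.
(2): valve matches bolt: valve ∈ Lower.
(3): quill ∉ Lower.
Only one drawer left: quill ∈ South.

quill: South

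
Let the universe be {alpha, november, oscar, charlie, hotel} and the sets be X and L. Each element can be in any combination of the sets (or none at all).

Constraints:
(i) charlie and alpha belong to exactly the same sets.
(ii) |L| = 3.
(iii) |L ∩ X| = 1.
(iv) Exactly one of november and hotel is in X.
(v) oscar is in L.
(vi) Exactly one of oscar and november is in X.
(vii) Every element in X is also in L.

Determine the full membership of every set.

X = {november}; L = {hotel, november, oscar}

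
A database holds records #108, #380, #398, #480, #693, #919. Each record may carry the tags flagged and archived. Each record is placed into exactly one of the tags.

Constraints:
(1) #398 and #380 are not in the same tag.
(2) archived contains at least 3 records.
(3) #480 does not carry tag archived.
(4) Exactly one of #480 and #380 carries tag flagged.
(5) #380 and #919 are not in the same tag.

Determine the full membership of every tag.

flagged = {#398, #480, #919}; archived = {#108, #380, #693}

From (3): #480 ∉ archived.
Only one tag left: #480 ∈ flagged.
(4) (exactly one): #380 ∉ flagged.
Only one tag left: #380 ∈ archived.
(1): #398 ∉ archived.
(5): #919 ∉ archived.
Only one tag left: #398 ∈ flagged.
Only one tag left: #919 ∈ flagged.
(2): only 3 candidates remain for archived, so all are in.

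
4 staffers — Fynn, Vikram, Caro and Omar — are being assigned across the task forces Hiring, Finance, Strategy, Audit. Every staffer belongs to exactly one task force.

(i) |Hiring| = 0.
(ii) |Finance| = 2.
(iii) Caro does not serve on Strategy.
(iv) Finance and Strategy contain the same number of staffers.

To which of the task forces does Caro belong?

From (iii): Caro ∉ Strategy.
(i): Hiring already has 0, so the rest are out.
Suppose Caro ∉ Finance: no assignment then satisfies all the clues, so Caro ∈ Finance.

Caro: Finance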